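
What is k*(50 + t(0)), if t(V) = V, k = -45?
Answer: -2250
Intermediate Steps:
k*(50 + t(0)) = -45*(50 + 0) = -45*50 = -2250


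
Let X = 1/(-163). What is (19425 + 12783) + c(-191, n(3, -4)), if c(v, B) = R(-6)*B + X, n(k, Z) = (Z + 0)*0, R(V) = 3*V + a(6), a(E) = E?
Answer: 5249903/163 ≈ 32208.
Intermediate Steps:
X = -1/163 ≈ -0.0061350
R(V) = 6 + 3*V (R(V) = 3*V + 6 = 6 + 3*V)
n(k, Z) = 0 (n(k, Z) = Z*0 = 0)
c(v, B) = -1/163 - 12*B (c(v, B) = (6 + 3*(-6))*B - 1/163 = (6 - 18)*B - 1/163 = -12*B - 1/163 = -1/163 - 12*B)
(19425 + 12783) + c(-191, n(3, -4)) = (19425 + 12783) + (-1/163 - 12*0) = 32208 + (-1/163 + 0) = 32208 - 1/163 = 5249903/163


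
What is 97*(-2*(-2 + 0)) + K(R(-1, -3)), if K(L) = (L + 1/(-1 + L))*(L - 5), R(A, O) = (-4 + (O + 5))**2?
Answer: 1151/3 ≈ 383.67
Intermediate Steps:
R(A, O) = (1 + O)**2 (R(A, O) = (-4 + (5 + O))**2 = (1 + O)**2)
K(L) = (-5 + L)*(L + 1/(-1 + L)) (K(L) = (L + 1/(-1 + L))*(-5 + L) = (-5 + L)*(L + 1/(-1 + L)))
97*(-2*(-2 + 0)) + K(R(-1, -3)) = 97*(-2*(-2 + 0)) + (-5 + ((1 - 3)**2)**3 - 6*(1 - 3)**4 + 6*(1 - 3)**2)/(-1 + (1 - 3)**2) = 97*(-2*(-2)) + (-5 + ((-2)**2)**3 - 6*((-2)**2)**2 + 6*(-2)**2)/(-1 + (-2)**2) = 97*4 + (-5 + 4**3 - 6*4**2 + 6*4)/(-1 + 4) = 388 + (-5 + 64 - 6*16 + 24)/3 = 388 + (-5 + 64 - 96 + 24)/3 = 388 + (1/3)*(-13) = 388 - 13/3 = 1151/3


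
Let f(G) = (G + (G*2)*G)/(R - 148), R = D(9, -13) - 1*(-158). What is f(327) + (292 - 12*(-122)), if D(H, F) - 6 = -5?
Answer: 233501/11 ≈ 21227.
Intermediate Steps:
D(H, F) = 1 (D(H, F) = 6 - 5 = 1)
R = 159 (R = 1 - 1*(-158) = 1 + 158 = 159)
f(G) = G/11 + 2*G²/11 (f(G) = (G + (G*2)*G)/(159 - 148) = (G + (2*G)*G)/11 = (G + 2*G²)*(1/11) = G/11 + 2*G²/11)
f(327) + (292 - 12*(-122)) = (1/11)*327*(1 + 2*327) + (292 - 12*(-122)) = (1/11)*327*(1 + 654) + (292 + 1464) = (1/11)*327*655 + 1756 = 214185/11 + 1756 = 233501/11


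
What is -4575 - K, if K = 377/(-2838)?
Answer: -12983473/2838 ≈ -4574.9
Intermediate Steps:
K = -377/2838 (K = 377*(-1/2838) = -377/2838 ≈ -0.13284)
-4575 - K = -4575 - 1*(-377/2838) = -4575 + 377/2838 = -12983473/2838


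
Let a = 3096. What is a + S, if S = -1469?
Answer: 1627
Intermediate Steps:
a + S = 3096 - 1469 = 1627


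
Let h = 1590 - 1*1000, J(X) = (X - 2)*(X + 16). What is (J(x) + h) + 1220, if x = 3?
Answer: 1829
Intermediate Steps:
J(X) = (-2 + X)*(16 + X)
h = 590 (h = 1590 - 1000 = 590)
(J(x) + h) + 1220 = ((-32 + 3**2 + 14*3) + 590) + 1220 = ((-32 + 9 + 42) + 590) + 1220 = (19 + 590) + 1220 = 609 + 1220 = 1829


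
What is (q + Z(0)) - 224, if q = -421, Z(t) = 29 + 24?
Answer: -592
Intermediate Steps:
Z(t) = 53
(q + Z(0)) - 224 = (-421 + 53) - 224 = -368 - 224 = -592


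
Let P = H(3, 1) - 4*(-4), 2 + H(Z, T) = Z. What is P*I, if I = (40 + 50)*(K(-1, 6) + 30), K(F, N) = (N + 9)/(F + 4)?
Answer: 53550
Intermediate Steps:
K(F, N) = (9 + N)/(4 + F)
H(Z, T) = -2 + Z
I = 3150 (I = (40 + 50)*((9 + 6)/(4 - 1) + 30) = 90*(15/3 + 30) = 90*((⅓)*15 + 30) = 90*(5 + 30) = 90*35 = 3150)
P = 17 (P = (-2 + 3) - 4*(-4) = 1 + 16 = 17)
P*I = 17*3150 = 53550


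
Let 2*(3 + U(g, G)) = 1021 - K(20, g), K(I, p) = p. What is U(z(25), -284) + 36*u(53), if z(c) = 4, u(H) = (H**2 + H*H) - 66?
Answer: 400755/2 ≈ 2.0038e+5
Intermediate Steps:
u(H) = -66 + 2*H**2 (u(H) = (H**2 + H**2) - 66 = 2*H**2 - 66 = -66 + 2*H**2)
U(g, G) = 1015/2 - g/2 (U(g, G) = -3 + (1021 - g)/2 = -3 + (1021/2 - g/2) = 1015/2 - g/2)
U(z(25), -284) + 36*u(53) = (1015/2 - 1/2*4) + 36*(-66 + 2*53**2) = (1015/2 - 2) + 36*(-66 + 2*2809) = 1011/2 + 36*(-66 + 5618) = 1011/2 + 36*5552 = 1011/2 + 199872 = 400755/2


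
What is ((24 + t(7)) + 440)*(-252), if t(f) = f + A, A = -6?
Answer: -117180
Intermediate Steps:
t(f) = -6 + f (t(f) = f - 6 = -6 + f)
((24 + t(7)) + 440)*(-252) = ((24 + (-6 + 7)) + 440)*(-252) = ((24 + 1) + 440)*(-252) = (25 + 440)*(-252) = 465*(-252) = -117180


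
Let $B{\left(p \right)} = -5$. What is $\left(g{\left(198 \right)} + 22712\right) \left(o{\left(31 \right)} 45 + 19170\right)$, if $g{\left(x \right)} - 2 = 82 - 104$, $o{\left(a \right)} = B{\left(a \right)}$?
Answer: $429899940$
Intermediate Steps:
$o{\left(a \right)} = -5$
$g{\left(x \right)} = -20$ ($g{\left(x \right)} = 2 + \left(82 - 104\right) = 2 - 22 = -20$)
$\left(g{\left(198 \right)} + 22712\right) \left(o{\left(31 \right)} 45 + 19170\right) = \left(-20 + 22712\right) \left(\left(-5\right) 45 + 19170\right) = 22692 \left(-225 + 19170\right) = 22692 \cdot 18945 = 429899940$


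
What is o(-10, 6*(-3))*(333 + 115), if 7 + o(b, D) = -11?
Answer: -8064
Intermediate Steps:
o(b, D) = -18 (o(b, D) = -7 - 11 = -18)
o(-10, 6*(-3))*(333 + 115) = -18*(333 + 115) = -18*448 = -8064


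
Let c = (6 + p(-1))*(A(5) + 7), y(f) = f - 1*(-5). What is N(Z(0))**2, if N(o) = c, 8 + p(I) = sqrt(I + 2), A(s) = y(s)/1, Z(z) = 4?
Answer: 289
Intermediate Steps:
y(f) = 5 + f (y(f) = f + 5 = 5 + f)
A(s) = 5 + s (A(s) = (5 + s)/1 = (5 + s)*1 = 5 + s)
p(I) = -8 + sqrt(2 + I) (p(I) = -8 + sqrt(I + 2) = -8 + sqrt(2 + I))
c = -17 (c = (6 + (-8 + sqrt(2 - 1)))*((5 + 5) + 7) = (6 + (-8 + sqrt(1)))*(10 + 7) = (6 + (-8 + 1))*17 = (6 - 7)*17 = -1*17 = -17)
N(o) = -17
N(Z(0))**2 = (-17)**2 = 289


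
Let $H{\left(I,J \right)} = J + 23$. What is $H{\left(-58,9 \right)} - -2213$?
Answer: $2245$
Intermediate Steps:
$H{\left(I,J \right)} = 23 + J$
$H{\left(-58,9 \right)} - -2213 = \left(23 + 9\right) - -2213 = 32 + 2213 = 2245$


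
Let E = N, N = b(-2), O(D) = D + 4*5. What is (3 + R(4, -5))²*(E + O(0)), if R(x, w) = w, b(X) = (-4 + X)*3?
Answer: 8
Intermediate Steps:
b(X) = -12 + 3*X
O(D) = 20 + D (O(D) = D + 20 = 20 + D)
N = -18 (N = -12 + 3*(-2) = -12 - 6 = -18)
E = -18
(3 + R(4, -5))²*(E + O(0)) = (3 - 5)²*(-18 + (20 + 0)) = (-2)²*(-18 + 20) = 4*2 = 8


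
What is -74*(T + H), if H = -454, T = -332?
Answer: 58164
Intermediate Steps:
-74*(T + H) = -74*(-332 - 454) = -74*(-786) = 58164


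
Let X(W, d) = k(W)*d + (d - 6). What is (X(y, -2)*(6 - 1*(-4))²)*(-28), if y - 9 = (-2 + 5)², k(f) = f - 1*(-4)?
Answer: 145600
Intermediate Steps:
k(f) = 4 + f (k(f) = f + 4 = 4 + f)
y = 18 (y = 9 + (-2 + 5)² = 9 + 3² = 9 + 9 = 18)
X(W, d) = -6 + d + d*(4 + W) (X(W, d) = (4 + W)*d + (d - 6) = d*(4 + W) + (-6 + d) = -6 + d + d*(4 + W))
(X(y, -2)*(6 - 1*(-4))²)*(-28) = ((-6 - 2 - 2*(4 + 18))*(6 - 1*(-4))²)*(-28) = ((-6 - 2 - 2*22)*(6 + 4)²)*(-28) = ((-6 - 2 - 44)*10²)*(-28) = -52*100*(-28) = -5200*(-28) = 145600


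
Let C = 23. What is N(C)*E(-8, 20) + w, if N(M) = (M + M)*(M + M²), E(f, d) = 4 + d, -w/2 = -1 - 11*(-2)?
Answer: 609366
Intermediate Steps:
w = -42 (w = -2*(-1 - 11*(-2)) = -2*(-1 + 22) = -2*21 = -42)
N(M) = 2*M*(M + M²) (N(M) = (2*M)*(M + M²) = 2*M*(M + M²))
N(C)*E(-8, 20) + w = (2*23²*(1 + 23))*(4 + 20) - 42 = (2*529*24)*24 - 42 = 25392*24 - 42 = 609408 - 42 = 609366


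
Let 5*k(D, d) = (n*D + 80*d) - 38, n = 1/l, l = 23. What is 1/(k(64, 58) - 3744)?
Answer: -23/64930 ≈ -0.00035423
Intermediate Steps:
n = 1/23 ≈ 0.043478
k(D, d) = -38/5 + 16*d + D/115 (k(D, d) = ((D/23 + 80*d) - 38)/5 = ((80*d + D/23) - 38)/5 = (-38 + 80*d + D/23)/5 = -38/5 + 16*d + D/115)
1/(k(64, 58) - 3744) = 1/((-38/5 + 16*58 + (1/115)*64) - 3744) = 1/((-38/5 + 928 + 64/115) - 3744) = 1/(21182/23 - 3744) = 1/(-64930/23) = -23/64930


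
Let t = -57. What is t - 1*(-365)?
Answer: 308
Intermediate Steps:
t - 1*(-365) = -57 - 1*(-365) = -57 + 365 = 308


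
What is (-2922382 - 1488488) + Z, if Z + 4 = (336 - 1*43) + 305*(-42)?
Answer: -4423391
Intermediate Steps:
Z = -12521 (Z = -4 + ((336 - 1*43) + 305*(-42)) = -4 + ((336 - 43) - 12810) = -4 + (293 - 12810) = -4 - 12517 = -12521)
(-2922382 - 1488488) + Z = (-2922382 - 1488488) - 12521 = -4410870 - 12521 = -4423391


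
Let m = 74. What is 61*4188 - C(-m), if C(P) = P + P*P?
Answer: 250066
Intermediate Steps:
C(P) = P + P²
61*4188 - C(-m) = 61*4188 - (-1*74)*(1 - 1*74) = 255468 - (-74)*(1 - 74) = 255468 - (-74)*(-73) = 255468 - 1*5402 = 255468 - 5402 = 250066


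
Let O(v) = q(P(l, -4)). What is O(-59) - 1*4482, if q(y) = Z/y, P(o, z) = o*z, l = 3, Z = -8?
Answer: -13444/3 ≈ -4481.3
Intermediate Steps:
q(y) = -8/y
O(v) = 2/3 (O(v) = -8/(3*(-4)) = -8/(-12) = -8*(-1/12) = 2/3)
O(-59) - 1*4482 = 2/3 - 1*4482 = 2/3 - 4482 = -13444/3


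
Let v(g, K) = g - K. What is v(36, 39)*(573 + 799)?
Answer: -4116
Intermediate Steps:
v(36, 39)*(573 + 799) = (36 - 1*39)*(573 + 799) = (36 - 39)*1372 = -3*1372 = -4116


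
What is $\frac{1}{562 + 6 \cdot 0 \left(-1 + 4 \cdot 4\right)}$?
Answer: $\frac{1}{562} \approx 0.0017794$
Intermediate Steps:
$\frac{1}{562 + 6 \cdot 0 \left(-1 + 4 \cdot 4\right)} = \frac{1}{562 + 0 \left(-1 + 16\right)} = \frac{1}{562 + 0 \cdot 15} = \frac{1}{562 + 0} = \frac{1}{562}$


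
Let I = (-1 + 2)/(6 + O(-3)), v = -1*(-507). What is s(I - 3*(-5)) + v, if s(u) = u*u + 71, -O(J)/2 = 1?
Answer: 12969/16 ≈ 810.56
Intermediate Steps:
O(J) = -2 (O(J) = -2*1 = -2)
v = 507
I = ¼ (I = (-1 + 2)/(6 - 2) = 1/4 = 1*(¼) = ¼ ≈ 0.25000)
s(u) = 71 + u² (s(u) = u² + 71 = 71 + u²)
s(I - 3*(-5)) + v = (71 + (¼ - 3*(-5))²) + 507 = (71 + (¼ + 15)²) + 507 = (71 + (61/4)²) + 507 = (71 + 3721/16) + 507 = 4857/16 + 507 = 12969/16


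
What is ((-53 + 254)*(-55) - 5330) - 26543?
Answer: -42928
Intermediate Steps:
((-53 + 254)*(-55) - 5330) - 26543 = (201*(-55) - 5330) - 26543 = (-11055 - 5330) - 26543 = -16385 - 26543 = -42928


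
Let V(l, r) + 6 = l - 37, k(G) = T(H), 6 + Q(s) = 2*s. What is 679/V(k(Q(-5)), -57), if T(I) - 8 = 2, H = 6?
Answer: -679/33 ≈ -20.576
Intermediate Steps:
T(I) = 10 (T(I) = 8 + 2 = 10)
Q(s) = -6 + 2*s
k(G) = 10
V(l, r) = -43 + l (V(l, r) = -6 + (l - 37) = -6 + (-37 + l) = -43 + l)
679/V(k(Q(-5)), -57) = 679/(-43 + 10) = 679/(-33) = 679*(-1/33) = -679/33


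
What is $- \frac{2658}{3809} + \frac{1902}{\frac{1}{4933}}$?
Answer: $\frac{35738191236}{3809} \approx 9.3826 \cdot 10^{6}$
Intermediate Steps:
$- \frac{2658}{3809} + \frac{1902}{\frac{1}{4933}} = \left(-2658\right) \frac{1}{3809} + 1902 \frac{1}{\frac{1}{4933}} = - \frac{2658}{3809} + 1902 \cdot 4933 = - \frac{2658}{3809} + 9382566 = \frac{35738191236}{3809}$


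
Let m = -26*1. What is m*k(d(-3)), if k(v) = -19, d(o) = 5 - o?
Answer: 494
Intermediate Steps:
m = -26
m*k(d(-3)) = -26*(-19) = 494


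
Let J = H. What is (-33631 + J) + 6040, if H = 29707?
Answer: 2116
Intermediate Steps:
J = 29707
(-33631 + J) + 6040 = (-33631 + 29707) + 6040 = -3924 + 6040 = 2116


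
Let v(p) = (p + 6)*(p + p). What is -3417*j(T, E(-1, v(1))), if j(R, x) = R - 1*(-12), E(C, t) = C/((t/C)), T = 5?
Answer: -58089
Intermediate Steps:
v(p) = 2*p*(6 + p) (v(p) = (6 + p)*(2*p) = 2*p*(6 + p))
E(C, t) = C**2/t (E(C, t) = C*(C/t) = C**2/t)
j(R, x) = 12 + R (j(R, x) = R + 12 = 12 + R)
-3417*j(T, E(-1, v(1))) = -3417*(12 + 5) = -3417*17 = -58089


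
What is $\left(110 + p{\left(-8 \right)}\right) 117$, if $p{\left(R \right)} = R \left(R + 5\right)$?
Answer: $15678$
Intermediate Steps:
$p{\left(R \right)} = R \left(5 + R\right)$
$\left(110 + p{\left(-8 \right)}\right) 117 = \left(110 - 8 \left(5 - 8\right)\right) 117 = \left(110 - -24\right) 117 = \left(110 + 24\right) 117 = 134 \cdot 117 = 15678$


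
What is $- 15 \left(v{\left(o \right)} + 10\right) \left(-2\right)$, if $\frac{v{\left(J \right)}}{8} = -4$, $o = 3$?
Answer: $-660$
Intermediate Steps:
$v{\left(J \right)} = -32$ ($v{\left(J \right)} = 8 \left(-4\right) = -32$)
$- 15 \left(v{\left(o \right)} + 10\right) \left(-2\right) = - 15 \left(-32 + 10\right) \left(-2\right) = - 15 \left(\left(-22\right) \left(-2\right)\right) = \left(-15\right) 44 = -660$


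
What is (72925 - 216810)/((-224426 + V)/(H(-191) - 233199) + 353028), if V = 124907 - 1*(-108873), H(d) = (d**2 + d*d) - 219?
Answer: -11543605780/28322725707 ≈ -0.40757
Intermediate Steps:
H(d) = -219 + 2*d**2 (H(d) = (d**2 + d**2) - 219 = 2*d**2 - 219 = -219 + 2*d**2)
V = 233780 (V = 124907 + 108873 = 233780)
(72925 - 216810)/((-224426 + V)/(H(-191) - 233199) + 353028) = (72925 - 216810)/((-224426 + 233780)/((-219 + 2*(-191)**2) - 233199) + 353028) = -143885/(9354/((-219 + 2*36481) - 233199) + 353028) = -143885/(9354/((-219 + 72962) - 233199) + 353028) = -143885/(9354/(72743 - 233199) + 353028) = -143885/(9354/(-160456) + 353028) = -143885/(9354*(-1/160456) + 353028) = -143885/(-4677/80228 + 353028) = -143885/28322725707/80228 = -143885*80228/28322725707 = -11543605780/28322725707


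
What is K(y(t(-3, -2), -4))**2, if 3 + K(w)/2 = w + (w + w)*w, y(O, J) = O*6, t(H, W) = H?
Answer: 1572516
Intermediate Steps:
y(O, J) = 6*O
K(w) = -6 + 2*w + 4*w**2 (K(w) = -6 + 2*(w + (w + w)*w) = -6 + 2*(w + (2*w)*w) = -6 + 2*(w + 2*w**2) = -6 + (2*w + 4*w**2) = -6 + 2*w + 4*w**2)
K(y(t(-3, -2), -4))**2 = (-6 + 2*(6*(-3)) + 4*(6*(-3))**2)**2 = (-6 + 2*(-18) + 4*(-18)**2)**2 = (-6 - 36 + 4*324)**2 = (-6 - 36 + 1296)**2 = 1254**2 = 1572516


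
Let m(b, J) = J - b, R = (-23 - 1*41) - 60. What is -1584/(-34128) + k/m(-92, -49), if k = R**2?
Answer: 3644585/10191 ≈ 357.63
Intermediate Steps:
R = -124 (R = (-23 - 41) - 60 = -64 - 60 = -124)
k = 15376 (k = (-124)**2 = 15376)
-1584/(-34128) + k/m(-92, -49) = -1584/(-34128) + 15376/(-49 - 1*(-92)) = -1584*(-1/34128) + 15376/(-49 + 92) = 11/237 + 15376/43 = 3644585/10191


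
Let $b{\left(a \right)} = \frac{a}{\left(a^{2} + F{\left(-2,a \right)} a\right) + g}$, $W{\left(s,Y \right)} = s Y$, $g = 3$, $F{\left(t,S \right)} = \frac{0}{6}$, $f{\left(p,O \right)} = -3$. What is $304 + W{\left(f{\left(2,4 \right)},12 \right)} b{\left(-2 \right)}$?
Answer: $\frac{2200}{7} \approx 314.29$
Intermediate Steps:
$F{\left(t,S \right)} = 0$ ($F{\left(t,S \right)} = 0 \cdot \frac{1}{6} = 0$)
$W{\left(s,Y \right)} = Y s$
$b{\left(a \right)} = \frac{a}{3 + a^{2}}$ ($b{\left(a \right)} = \frac{a}{\left(a^{2} + 0 a\right) + 3} = \frac{a}{\left(a^{2} + 0\right) + 3} = \frac{a}{a^{2} + 3} = \frac{a}{3 + a^{2}}$)
$304 + W{\left(f{\left(2,4 \right)},12 \right)} b{\left(-2 \right)} = 304 + 12 \left(-3\right) \left(- \frac{2}{3 + \left(-2\right)^{2}}\right) = 304 - 36 \left(- \frac{2}{3 + 4}\right) = 304 - 36 \left(- \frac{2}{7}\right) = 304 - 36 \left(\left(-2\right) \frac{1}{7}\right) = 304 - - \frac{72}{7} = 304 + \frac{72}{7} = \frac{2200}{7}$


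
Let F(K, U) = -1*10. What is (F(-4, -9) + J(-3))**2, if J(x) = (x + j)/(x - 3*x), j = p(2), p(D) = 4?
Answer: 3481/36 ≈ 96.694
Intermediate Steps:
j = 4
F(K, U) = -10
J(x) = -(4 + x)/(2*x) (J(x) = (x + 4)/(x - 3*x) = (4 + x)/((-2*x)) = (4 + x)*(-1/(2*x)) = -(4 + x)/(2*x))
(F(-4, -9) + J(-3))**2 = (-10 + (1/2)*(-4 - 1*(-3))/(-3))**2 = (-10 + (1/2)*(-1/3)*(-4 + 3))**2 = (-10 + (1/2)*(-1/3)*(-1))**2 = (-10 + 1/6)**2 = (-59/6)**2 = 3481/36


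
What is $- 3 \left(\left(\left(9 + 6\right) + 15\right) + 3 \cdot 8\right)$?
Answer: $-162$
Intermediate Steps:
$- 3 \left(\left(\left(9 + 6\right) + 15\right) + 3 \cdot 8\right) = - 3 \left(\left(15 + 15\right) + 24\right) = - 3 \left(30 + 24\right) = \left(-3\right) 54 = -162$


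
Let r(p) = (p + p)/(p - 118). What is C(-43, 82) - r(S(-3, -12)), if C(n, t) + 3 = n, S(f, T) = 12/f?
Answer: -2810/61 ≈ -46.066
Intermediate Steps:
C(n, t) = -3 + n
r(p) = 2*p/(-118 + p) (r(p) = (2*p)/(-118 + p) = 2*p/(-118 + p))
C(-43, 82) - r(S(-3, -12)) = (-3 - 43) - 2*12/(-3)/(-118 + 12/(-3)) = -46 - 2*12*(-⅓)/(-118 + 12*(-⅓)) = -46 - 2*(-4)/(-118 - 4) = -46 - 2*(-4)/(-122) = -46 - 2*(-4)*(-1)/122 = -46 - 1*4/61 = -46 - 4/61 = -2810/61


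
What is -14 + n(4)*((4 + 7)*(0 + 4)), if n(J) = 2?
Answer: 74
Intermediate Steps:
-14 + n(4)*((4 + 7)*(0 + 4)) = -14 + 2*((4 + 7)*(0 + 4)) = -14 + 2*(11*4) = -14 + 2*44 = -14 + 88 = 74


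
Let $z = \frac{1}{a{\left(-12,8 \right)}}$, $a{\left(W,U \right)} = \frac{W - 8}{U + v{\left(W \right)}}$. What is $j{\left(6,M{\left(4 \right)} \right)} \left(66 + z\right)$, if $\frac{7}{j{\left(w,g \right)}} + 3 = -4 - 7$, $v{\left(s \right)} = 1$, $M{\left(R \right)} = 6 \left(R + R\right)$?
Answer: $- \frac{1311}{40} \approx -32.775$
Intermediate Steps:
$M{\left(R \right)} = 12 R$ ($M{\left(R \right)} = 6 \cdot 2 R = 12 R$)
$j{\left(w,g \right)} = - \frac{1}{2}$ ($j{\left(w,g \right)} = \frac{7}{-3 - 11} = \frac{7}{-14} = 7 \left(- \frac{1}{14}\right) = - \frac{1}{2}$)
$a{\left(W,U \right)} = \frac{-8 + W}{1 + U}$ ($a{\left(W,U \right)} = \frac{W - 8}{U + 1} = \frac{-8 + W}{1 + U}$)
$z = - \frac{9}{20}$ ($z = \frac{1}{\frac{1}{1 + 8} \left(-8 - 12\right)} = \frac{1}{\frac{1}{9} \left(-20\right)} = \frac{1}{- \frac{20}{9}} = - \frac{9}{20} \approx -0.45$)
$j{\left(6,M{\left(4 \right)} \right)} \left(66 + z\right) = - \frac{66 - \frac{9}{20}}{2} = \left(- \frac{1}{2}\right) \frac{1311}{20} = - \frac{1311}{40}$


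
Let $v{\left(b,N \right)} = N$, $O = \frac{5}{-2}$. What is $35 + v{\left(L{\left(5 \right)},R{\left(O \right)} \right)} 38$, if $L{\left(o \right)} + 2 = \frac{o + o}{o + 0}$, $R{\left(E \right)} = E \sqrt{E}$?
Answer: $35 - \frac{95 i \sqrt{10}}{2} \approx 35.0 - 150.21 i$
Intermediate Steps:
$O = - \frac{5}{2}$ ($O = 5 \left(- \frac{1}{2}\right) = - \frac{5}{2} \approx -2.5$)
$R{\left(E \right)} = E^{\frac{3}{2}}$
$L{\left(o \right)} = 0$ ($L{\left(o \right)} = -2 + \frac{o + o}{o + 0} = -2 + \frac{2 o}{o} = -2 + 2 = 0$)
$35 + v{\left(L{\left(5 \right)},R{\left(O \right)} \right)} 38 = 35 + \left(- \frac{5}{2}\right)^{\frac{3}{2}} \cdot 38 = 35 + - \frac{5 i \sqrt{10}}{4} \cdot 38 = 35 - \frac{95 i \sqrt{10}}{2}$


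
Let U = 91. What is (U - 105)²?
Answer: 196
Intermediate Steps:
(U - 105)² = (91 - 105)² = (-14)² = 196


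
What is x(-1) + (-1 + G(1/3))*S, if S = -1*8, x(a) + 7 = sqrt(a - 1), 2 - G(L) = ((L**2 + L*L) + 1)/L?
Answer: 43/3 + I*sqrt(2) ≈ 14.333 + 1.4142*I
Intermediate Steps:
G(L) = 2 - (1 + 2*L**2)/L (G(L) = 2 - ((L**2 + L*L) + 1)/L = 2 - ((L**2 + L**2) + 1)/L = 2 - (2*L**2 + 1)/L = 2 - (1 + 2*L**2)/L)
x(a) = -7 + sqrt(-1 + a) (x(a) = -7 + sqrt(a - 1) = -7 + sqrt(-1 + a))
S = -8
x(-1) + (-1 + G(1/3))*S = (-7 + sqrt(-1 - 1)) + (-1 + (2 - 1/(1/3) - 2/3))*(-8) = (-7 + sqrt(-2)) + (-1 + (2 - 1/1/3 - 2*1/3))*(-8) = (-7 + I*sqrt(2)) + (-1 + (2 - 1*3 - 2/3))*(-8) = (-7 + I*sqrt(2)) + (-1 + (2 - 3 - 2/3))*(-8) = (-7 + I*sqrt(2)) + (-1 - 5/3)*(-8) = (-7 + I*sqrt(2)) - 8/3*(-8) = (-7 + I*sqrt(2)) + 64/3 = 43/3 + I*sqrt(2)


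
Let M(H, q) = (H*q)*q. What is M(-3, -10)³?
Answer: -27000000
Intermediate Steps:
M(H, q) = H*q²
M(-3, -10)³ = (-3*(-10)²)³ = (-3*100)³ = (-300)³ = -27000000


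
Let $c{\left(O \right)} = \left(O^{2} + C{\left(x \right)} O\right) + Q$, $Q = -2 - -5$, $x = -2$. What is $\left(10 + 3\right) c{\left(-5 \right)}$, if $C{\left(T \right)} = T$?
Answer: $494$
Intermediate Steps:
$Q = 3$ ($Q = -2 + 5 = 3$)
$c{\left(O \right)} = 3 + O^{2} - 2 O$ ($c{\left(O \right)} = \left(O^{2} - 2 O\right) + 3 = 3 + O^{2} - 2 O$)
$\left(10 + 3\right) c{\left(-5 \right)} = \left(10 + 3\right) \left(3 + \left(-5\right)^{2} - -10\right) = 13 \left(3 + 25 + 10\right) = 13 \cdot 38 = 494$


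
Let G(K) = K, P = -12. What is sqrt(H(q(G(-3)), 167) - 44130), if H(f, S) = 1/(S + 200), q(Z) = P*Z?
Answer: I*sqrt(5943825203)/367 ≈ 210.07*I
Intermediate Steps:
q(Z) = -12*Z
H(f, S) = 1/(200 + S)
sqrt(H(q(G(-3)), 167) - 44130) = sqrt(1/(200 + 167) - 44130) = sqrt(1/367 - 44130) = sqrt(-16195709/367) = I*sqrt(5943825203)/367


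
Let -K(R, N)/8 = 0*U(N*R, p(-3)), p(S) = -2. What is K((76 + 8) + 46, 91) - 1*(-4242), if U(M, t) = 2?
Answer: 4242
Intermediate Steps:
K(R, N) = 0 (K(R, N) = -0*2 = -8*0 = 0)
K((76 + 8) + 46, 91) - 1*(-4242) = 0 - 1*(-4242) = 0 + 4242 = 4242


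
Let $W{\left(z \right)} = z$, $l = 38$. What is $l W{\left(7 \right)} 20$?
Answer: $5320$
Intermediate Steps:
$l W{\left(7 \right)} 20 = 38 \cdot 7 \cdot 20 = 266 \cdot 20 = 5320$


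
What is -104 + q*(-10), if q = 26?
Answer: -364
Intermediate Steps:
-104 + q*(-10) = -104 + 26*(-10) = -104 - 260 = -364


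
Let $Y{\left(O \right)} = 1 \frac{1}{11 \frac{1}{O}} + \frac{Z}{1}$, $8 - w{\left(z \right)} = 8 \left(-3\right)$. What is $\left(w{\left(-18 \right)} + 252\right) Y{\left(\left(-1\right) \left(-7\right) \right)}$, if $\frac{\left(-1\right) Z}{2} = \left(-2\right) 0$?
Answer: $\frac{1988}{11} \approx 180.73$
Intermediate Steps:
$w{\left(z \right)} = 32$ ($w{\left(z \right)} = 8 - 8 \left(-3\right) = 8 - -24 = 8 + 24 = 32$)
$Z = 0$ ($Z = - 2 \left(\left(-2\right) 0\right) = \left(-2\right) 0 = 0$)
$Y{\left(O \right)} = \frac{O}{11}$ ($Y{\left(O \right)} = 1 \frac{1}{11 \frac{1}{O}} + \frac{0}{1} = 1 \frac{O}{11} + 0 \cdot 1 = \frac{O}{11} + 0 = \frac{O}{11}$)
$\left(w{\left(-18 \right)} + 252\right) Y{\left(\left(-1\right) \left(-7\right) \right)} = \left(32 + 252\right) \frac{\left(-1\right) \left(-7\right)}{11} = 284 \cdot \frac{1}{11} \cdot 7 = 284 \cdot \frac{7}{11} = \frac{1988}{11}$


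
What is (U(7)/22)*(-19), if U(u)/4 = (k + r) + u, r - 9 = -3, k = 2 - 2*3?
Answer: -342/11 ≈ -31.091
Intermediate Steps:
k = -4 (k = 2 - 6 = -4)
r = 6 (r = 9 - 3 = 6)
U(u) = 8 + 4*u (U(u) = 4*((-4 + 6) + u) = 4*(2 + u) = 8 + 4*u)
(U(7)/22)*(-19) = ((8 + 4*7)/22)*(-19) = ((8 + 28)/22)*(-19) = ((1/22)*36)*(-19) = (18/11)*(-19) = -342/11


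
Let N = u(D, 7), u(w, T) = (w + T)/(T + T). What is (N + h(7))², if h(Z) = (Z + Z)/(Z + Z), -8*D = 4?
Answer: 1681/784 ≈ 2.1441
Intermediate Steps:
D = -½ (D = -⅛*4 = -½ ≈ -0.50000)
u(w, T) = (T + w)/(2*T) (u(w, T) = (T + w)/((2*T)) = (T + w)*(1/(2*T)) = (T + w)/(2*T))
h(Z) = 1 (h(Z) = (2*Z)/((2*Z)) = (2*Z)*(1/(2*Z)) = 1)
N = 13/28 (N = (½)*(7 - ½)/7 = (½)*(⅐)*(13/2) = 13/28 ≈ 0.46429)
(N + h(7))² = (13/28 + 1)² = (41/28)² = 1681/784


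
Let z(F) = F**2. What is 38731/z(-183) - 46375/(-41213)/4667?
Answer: 7451115073276/6441310126719 ≈ 1.1568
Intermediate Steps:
38731/z(-183) - 46375/(-41213)/4667 = 38731/((-183)**2) - 46375/(-41213)/4667 = 38731/33489 - 46375*(-1/41213)*(1/4667) = 38731*(1/33489) + (46375/41213)*(1/4667) = 38731/33489 + 46375/192341071 = 7451115073276/6441310126719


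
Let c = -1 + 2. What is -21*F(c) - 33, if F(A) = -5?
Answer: 72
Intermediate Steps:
c = 1
-21*F(c) - 33 = -21*(-5) - 33 = 105 - 33 = 72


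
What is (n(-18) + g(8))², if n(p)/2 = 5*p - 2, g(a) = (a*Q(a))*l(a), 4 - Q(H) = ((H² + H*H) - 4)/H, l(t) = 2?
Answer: 135424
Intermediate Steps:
Q(H) = 4 - (-4 + 2*H²)/H (Q(H) = 4 - ((H² + H*H) - 4)/H = 4 - ((H² + H²) - 4)/H = 4 - (2*H² - 4)/H = 4 - (-4 + 2*H²)/H)
g(a) = 2*a*(4 - 2*a + 4/a) (g(a) = (a*(4 - 2*a + 4/a))*2 = 2*a*(4 - 2*a + 4/a))
n(p) = -4 + 10*p (n(p) = 2*(5*p - 2) = 2*(-2 + 5*p) = -4 + 10*p)
(n(-18) + g(8))² = ((-4 + 10*(-18)) + (8 + 4*8*(2 - 1*8)))² = ((-4 - 180) + (8 + 4*8*(2 - 8)))² = (-184 + (8 + 4*8*(-6)))² = (-184 + (8 - 192))² = (-184 - 184)² = (-368)² = 135424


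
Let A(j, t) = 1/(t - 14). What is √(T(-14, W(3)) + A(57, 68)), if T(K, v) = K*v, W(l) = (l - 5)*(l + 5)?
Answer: √72582/18 ≈ 14.967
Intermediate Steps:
A(j, t) = 1/(-14 + t)
W(l) = (-5 + l)*(5 + l)
√(T(-14, W(3)) + A(57, 68)) = √(-14*(-25 + 3²) + 1/(-14 + 68)) = √(-14*(-25 + 9) + 1/54) = √(-14*(-16) + 1/54) = √(224 + 1/54) = √(12097/54) = √72582/18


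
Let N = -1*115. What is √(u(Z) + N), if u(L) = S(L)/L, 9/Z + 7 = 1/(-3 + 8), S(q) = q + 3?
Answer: 4*I*√1635/15 ≈ 10.783*I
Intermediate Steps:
S(q) = 3 + q
Z = -45/34 (Z = 9/(-7 + 1/(-3 + 8)) = 9/(-7 + 1/5) = 9/(-7 + ⅕) = 9/(-34/5) = 9*(-5/34) = -45/34 ≈ -1.3235)
N = -115
u(L) = (3 + L)/L
√(u(Z) + N) = √((3 - 45/34)/(-45/34) - 115) = √(-34/45*57/34 - 115) = √(-19/15 - 115) = √(-1744/15) = 4*I*√1635/15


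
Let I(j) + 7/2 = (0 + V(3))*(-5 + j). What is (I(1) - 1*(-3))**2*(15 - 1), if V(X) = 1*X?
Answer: 4375/2 ≈ 2187.5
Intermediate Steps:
V(X) = X
I(j) = -37/2 + 3*j (I(j) = -7/2 + (0 + 3)*(-5 + j) = -7/2 + 3*(-5 + j) = -7/2 + (-15 + 3*j) = -37/2 + 3*j)
(I(1) - 1*(-3))**2*(15 - 1) = ((-37/2 + 3*1) - 1*(-3))**2*(15 - 1) = ((-37/2 + 3) + 3)**2*14 = (-31/2 + 3)**2*14 = (-25/2)**2*14 = (625/4)*14 = 4375/2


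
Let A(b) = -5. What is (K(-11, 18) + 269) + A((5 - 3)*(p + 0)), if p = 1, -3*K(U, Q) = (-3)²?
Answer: 261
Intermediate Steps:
K(U, Q) = -3 (K(U, Q) = -⅓*(-3)² = -⅓*9 = -3)
(K(-11, 18) + 269) + A((5 - 3)*(p + 0)) = (-3 + 269) - 5 = 266 - 5 = 261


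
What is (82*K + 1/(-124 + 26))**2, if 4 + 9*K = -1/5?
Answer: 3165975289/2160900 ≈ 1465.1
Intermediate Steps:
K = -7/15 (K = -4/9 + (-1/5)/9 = -4/9 + (-1*1/5)/9 = -4/9 + (1/9)*(-1/5) = -4/9 - 1/45 = -7/15 ≈ -0.46667)
(82*K + 1/(-124 + 26))**2 = (82*(-7/15) + 1/(-124 + 26))**2 = (-574/15 + 1/(-98))**2 = (-574/15 - 1/98)**2 = (-56267/1470)**2 = 3165975289/2160900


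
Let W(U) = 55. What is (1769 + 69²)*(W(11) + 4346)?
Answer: 28738530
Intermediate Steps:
(1769 + 69²)*(W(11) + 4346) = (1769 + 69²)*(55 + 4346) = (1769 + 4761)*4401 = 6530*4401 = 28738530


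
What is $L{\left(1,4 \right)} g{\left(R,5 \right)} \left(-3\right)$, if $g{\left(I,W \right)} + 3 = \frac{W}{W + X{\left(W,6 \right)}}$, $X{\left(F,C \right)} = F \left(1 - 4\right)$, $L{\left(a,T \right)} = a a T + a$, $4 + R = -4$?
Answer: $\frac{105}{2} \approx 52.5$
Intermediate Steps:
$R = -8$ ($R = -4 - 4 = -8$)
$L{\left(a,T \right)} = a + T a^{2}$ ($L{\left(a,T \right)} = a^{2} T + a = T a^{2} + a = a + T a^{2}$)
$X{\left(F,C \right)} = - 3 F$ ($X{\left(F,C \right)} = F \left(-3\right) = - 3 F$)
$g{\left(I,W \right)} = - \frac{7}{2}$ ($g{\left(I,W \right)} = -3 + \frac{W}{W - 3 W} = -3 + \frac{W}{\left(-2\right) W} = -3 + W \left(- \frac{1}{2 W}\right) = -3 - \frac{1}{2} = - \frac{7}{2}$)
$L{\left(1,4 \right)} g{\left(R,5 \right)} \left(-3\right) = 1 \left(1 + 4 \cdot 1\right) \left(- \frac{7}{2}\right) \left(-3\right) = 1 \left(1 + 4\right) \left(- \frac{7}{2}\right) \left(-3\right) = 1 \cdot 5 \left(- \frac{7}{2}\right) \left(-3\right) = 5 \left(- \frac{7}{2}\right) \left(-3\right) = \left(- \frac{35}{2}\right) \left(-3\right) = \frac{105}{2}$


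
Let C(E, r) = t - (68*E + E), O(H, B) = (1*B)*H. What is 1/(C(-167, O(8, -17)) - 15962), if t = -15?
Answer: -1/4454 ≈ -0.00022452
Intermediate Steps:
O(H, B) = B*H
C(E, r) = -15 - 69*E (C(E, r) = -15 - (68*E + E) = -15 - 69*E)
1/(C(-167, O(8, -17)) - 15962) = 1/((-15 - 69*(-167)) - 15962) = 1/((-15 + 11523) - 15962) = 1/(11508 - 15962) = 1/(-4454) = -1/4454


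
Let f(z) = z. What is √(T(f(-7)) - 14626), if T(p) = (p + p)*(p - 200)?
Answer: 4*I*√733 ≈ 108.3*I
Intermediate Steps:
T(p) = 2*p*(-200 + p) (T(p) = (2*p)*(-200 + p) = 2*p*(-200 + p))
√(T(f(-7)) - 14626) = √(2*(-7)*(-200 - 7) - 14626) = √(2*(-7)*(-207) - 14626) = √(2898 - 14626) = √(-11728) = 4*I*√733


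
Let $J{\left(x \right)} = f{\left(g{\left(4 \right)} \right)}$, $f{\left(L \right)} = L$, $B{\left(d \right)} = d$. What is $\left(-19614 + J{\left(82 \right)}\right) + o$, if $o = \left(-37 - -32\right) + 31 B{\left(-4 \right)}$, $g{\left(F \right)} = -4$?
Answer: $-19747$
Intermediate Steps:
$J{\left(x \right)} = -4$
$o = -129$ ($o = \left(-37 - -32\right) + 31 \left(-4\right) = \left(-37 + 32\right) - 124 = -5 - 124 = -129$)
$\left(-19614 + J{\left(82 \right)}\right) + o = \left(-19614 - 4\right) - 129 = -19618 - 129 = -19747$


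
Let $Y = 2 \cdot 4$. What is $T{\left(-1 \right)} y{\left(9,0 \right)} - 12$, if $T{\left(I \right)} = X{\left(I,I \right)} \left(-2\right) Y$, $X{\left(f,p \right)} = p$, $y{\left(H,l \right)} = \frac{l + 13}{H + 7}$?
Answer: $1$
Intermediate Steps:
$y{\left(H,l \right)} = \frac{13 + l}{7 + H}$
$Y = 8$
$T{\left(I \right)} = - 16 I$ ($T{\left(I \right)} = I \left(-2\right) 8 = - 2 I 8 = - 16 I$)
$T{\left(-1 \right)} y{\left(9,0 \right)} - 12 = \left(-16\right) \left(-1\right) \frac{13 + 0}{7 + 9} - 12 = 16 \cdot \frac{1}{16} \cdot 13 - 12 = 16 \cdot \frac{13}{16} - 12 = 13 - 12 = 1$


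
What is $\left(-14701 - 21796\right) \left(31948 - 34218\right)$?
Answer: $82848190$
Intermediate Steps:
$\left(-14701 - 21796\right) \left(31948 - 34218\right) = \left(-36497\right) \left(-2270\right) = 82848190$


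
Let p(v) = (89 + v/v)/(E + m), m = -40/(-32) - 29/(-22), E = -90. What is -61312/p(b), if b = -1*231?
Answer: 29483408/495 ≈ 59562.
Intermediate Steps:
b = -231
m = 113/44 (m = -40*(-1/32) - 29*(-1/22) = 5/4 + 29/22 = 113/44 ≈ 2.5682)
p(v) = -3960/3847 (p(v) = (89 + v/v)/(-90 + 113/44) = (89 + 1)/(-3847/44) = 90*(-44/3847) = -3960/3847)
-61312/p(b) = -61312/(-3960/3847) = -61312*(-3847/3960) = 29483408/495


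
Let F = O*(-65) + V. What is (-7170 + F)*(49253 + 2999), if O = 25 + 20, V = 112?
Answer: -521631716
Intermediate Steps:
O = 45
F = -2813 (F = 45*(-65) + 112 = -2925 + 112 = -2813)
(-7170 + F)*(49253 + 2999) = (-7170 - 2813)*(49253 + 2999) = -9983*52252 = -521631716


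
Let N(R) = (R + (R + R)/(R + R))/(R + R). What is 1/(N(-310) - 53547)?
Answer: -620/33198831 ≈ -1.8675e-5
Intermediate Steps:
N(R) = (1 + R)/(2*R) (N(R) = (R + (2*R)/((2*R)))/((2*R)) = (R + (2*R)*(1/(2*R)))*(1/(2*R)) = (R + 1)*(1/(2*R)) = (1 + R)*(1/(2*R)) = (1 + R)/(2*R))
1/(N(-310) - 53547) = 1/((1/2)*(1 - 310)/(-310) - 53547) = 1/((1/2)*(-1/310)*(-309) - 53547) = 1/(309/620 - 53547) = 1/(-33198831/620) = -620/33198831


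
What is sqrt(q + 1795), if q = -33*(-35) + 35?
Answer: sqrt(2985) ≈ 54.635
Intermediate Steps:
q = 1190 (q = 1155 + 35 = 1190)
sqrt(q + 1795) = sqrt(1190 + 1795) = sqrt(2985)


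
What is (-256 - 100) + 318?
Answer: -38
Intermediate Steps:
(-256 - 100) + 318 = -356 + 318 = -38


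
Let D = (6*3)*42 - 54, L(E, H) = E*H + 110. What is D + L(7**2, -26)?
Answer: -462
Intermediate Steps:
L(E, H) = 110 + E*H
D = 702 (D = 18*42 - 54 = 756 - 54 = 702)
D + L(7**2, -26) = 702 + (110 + 7**2*(-26)) = 702 + (110 + 49*(-26)) = 702 + (110 - 1274) = 702 - 1164 = -462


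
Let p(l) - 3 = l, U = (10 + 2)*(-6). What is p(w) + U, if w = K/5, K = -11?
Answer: -356/5 ≈ -71.200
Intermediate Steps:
w = -11/5 ≈ -2.2000
U = -72 (U = 12*(-6) = -72)
p(l) = 3 + l
p(w) + U = (3 - 11/5) - 72 = ⅘ - 72 = -356/5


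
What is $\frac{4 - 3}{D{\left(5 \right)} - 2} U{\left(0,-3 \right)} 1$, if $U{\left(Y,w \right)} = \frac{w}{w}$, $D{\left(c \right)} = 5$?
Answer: $\frac{1}{3} \approx 0.33333$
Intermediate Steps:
$U{\left(Y,w \right)} = 1$
$\frac{4 - 3}{D{\left(5 \right)} - 2} U{\left(0,-3 \right)} 1 = \frac{4 - 3}{5 - 2} \cdot 1 \cdot 1 = 1 \cdot \frac{1}{3} \cdot 1 \cdot 1 = \frac{1}{3} \cdot 1 \cdot 1 = \frac{1}{3} \cdot 1 = \frac{1}{3}$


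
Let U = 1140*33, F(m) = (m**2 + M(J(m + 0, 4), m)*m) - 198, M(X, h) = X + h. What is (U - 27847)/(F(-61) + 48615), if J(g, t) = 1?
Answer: 9773/55798 ≈ 0.17515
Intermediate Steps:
F(m) = -198 + m**2 + m*(1 + m) (F(m) = (m**2 + (1 + m)*m) - 198 = (m**2 + m*(1 + m)) - 198 = -198 + m**2 + m*(1 + m))
U = 37620
(U - 27847)/(F(-61) + 48615) = (37620 - 27847)/((-198 - 61 + 2*(-61)**2) + 48615) = 9773/((-198 - 61 + 2*3721) + 48615) = 9773/((-198 - 61 + 7442) + 48615) = 9773/(7183 + 48615) = 9773/55798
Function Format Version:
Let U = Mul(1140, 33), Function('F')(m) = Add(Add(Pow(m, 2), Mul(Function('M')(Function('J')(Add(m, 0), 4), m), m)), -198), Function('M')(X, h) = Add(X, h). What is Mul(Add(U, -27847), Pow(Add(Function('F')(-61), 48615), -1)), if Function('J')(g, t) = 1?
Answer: Rational(9773, 55798) ≈ 0.17515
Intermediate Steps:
Function('F')(m) = Add(-198, Pow(m, 2), Mul(m, Add(1, m))) (Function('F')(m) = Add(Add(Pow(m, 2), Mul(Add(1, m), m)), -198) = Add(Add(Pow(m, 2), Mul(m, Add(1, m))), -198) = Add(-198, Pow(m, 2), Mul(m, Add(1, m))))
U = 37620
Mul(Add(U, -27847), Pow(Add(Function('F')(-61), 48615), -1)) = Mul(Add(37620, -27847), Pow(Add(Add(-198, -61, Mul(2, Pow(-61, 2))), 48615), -1)) = Mul(9773, Pow(Add(Add(-198, -61, Mul(2, 3721)), 48615), -1)) = Mul(9773, Pow(Add(Add(-198, -61, 7442), 48615), -1)) = Mul(9773, Pow(Add(7183, 48615), -1)) = Mul(9773, Pow(55798, -1)) = Mul(9773, Rational(1, 55798)) = Rational(9773, 55798)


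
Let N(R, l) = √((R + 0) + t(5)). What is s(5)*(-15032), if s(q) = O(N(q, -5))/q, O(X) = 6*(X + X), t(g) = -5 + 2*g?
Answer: -180384*√10/5 ≈ -1.1408e+5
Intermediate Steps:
N(R, l) = √(5 + R) (N(R, l) = √((R + 0) + (-5 + 2*5)) = √(R + (-5 + 10)) = √(R + 5) = √(5 + R))
O(X) = 12*X (O(X) = 6*(2*X) = 12*X)
s(q) = 12*√(5 + q)/q (s(q) = (12*√(5 + q))/q = 12*√(5 + q)/q)
s(5)*(-15032) = (12*√(5 + 5)/5)*(-15032) = (12*(⅕)*√10)*(-15032) = (12*√10/5)*(-15032) = -180384*√10/5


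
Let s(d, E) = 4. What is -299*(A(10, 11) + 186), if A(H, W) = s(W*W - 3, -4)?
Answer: -56810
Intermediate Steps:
A(H, W) = 4
-299*(A(10, 11) + 186) = -299*(4 + 186) = -299*190 = -56810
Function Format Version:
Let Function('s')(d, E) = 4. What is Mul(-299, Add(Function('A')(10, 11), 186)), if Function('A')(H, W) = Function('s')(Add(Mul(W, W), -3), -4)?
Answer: -56810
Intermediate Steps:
Function('A')(H, W) = 4
Mul(-299, Add(Function('A')(10, 11), 186)) = Mul(-299, Add(4, 186)) = Mul(-299, 190) = -56810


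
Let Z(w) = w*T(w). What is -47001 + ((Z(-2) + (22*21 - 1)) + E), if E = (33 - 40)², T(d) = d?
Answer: -46487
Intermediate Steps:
E = 49 (E = (-7)² = 49)
Z(w) = w² (Z(w) = w*w = w²)
-47001 + ((Z(-2) + (22*21 - 1)) + E) = -47001 + (((-2)² + (22*21 - 1)) + 49) = -47001 + ((4 + (462 - 1)) + 49) = -47001 + ((4 + 461) + 49) = -47001 + (465 + 49) = -47001 + 514 = -46487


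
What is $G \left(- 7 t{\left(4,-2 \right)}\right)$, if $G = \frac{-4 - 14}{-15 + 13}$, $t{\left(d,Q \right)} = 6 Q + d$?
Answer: $504$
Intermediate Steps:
$t{\left(d,Q \right)} = d + 6 Q$
$G = 9$ ($G = - \frac{18}{-2} = \left(-18\right) \left(- \frac{1}{2}\right) = 9$)
$G \left(- 7 t{\left(4,-2 \right)}\right) = 9 \left(- 7 \left(4 + 6 \left(-2\right)\right)\right) = 9 \left(- 7 \left(4 - 12\right)\right) = 9 \left(\left(-7\right) \left(-8\right)\right) = 9 \cdot 56 = 504$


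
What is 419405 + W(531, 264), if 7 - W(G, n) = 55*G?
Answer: 390207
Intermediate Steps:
W(G, n) = 7 - 55*G
419405 + W(531, 264) = 419405 + (7 - 55*531) = 419405 + (7 - 29205) = 419405 - 29198 = 390207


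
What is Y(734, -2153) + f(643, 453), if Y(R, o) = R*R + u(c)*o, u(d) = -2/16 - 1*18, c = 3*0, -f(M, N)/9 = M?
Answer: 4575937/8 ≈ 5.7199e+5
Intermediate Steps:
f(M, N) = -9*M
c = 0
u(d) = -145/8 (u(d) = -2*1/16 - 18 = -1/8 - 18 = -145/8)
Y(R, o) = R**2 - 145*o/8 (Y(R, o) = R*R - 145*o/8 = R**2 - 145*o/8)
Y(734, -2153) + f(643, 453) = (734**2 - 145/8*(-2153)) - 9*643 = (538756 + 312185/8) - 5787 = 4622233/8 - 5787 = 4575937/8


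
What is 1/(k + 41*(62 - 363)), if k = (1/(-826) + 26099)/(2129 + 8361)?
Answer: -8664740/106909998567 ≈ -8.1047e-5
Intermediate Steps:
k = 21557773/8664740 (k = (-1/826 + 26099)/10490 = (21557773/826)*(1/10490) = 21557773/8664740 ≈ 2.4880)
1/(k + 41*(62 - 363)) = 1/(21557773/8664740 + 41*(62 - 363)) = 1/(21557773/8664740 + 41*(-301)) = 1/(21557773/8664740 - 12341) = 1/(-106909998567/8664740) = -8664740/106909998567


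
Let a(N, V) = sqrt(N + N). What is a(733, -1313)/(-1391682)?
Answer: -sqrt(1466)/1391682 ≈ -2.7512e-5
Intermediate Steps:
a(N, V) = sqrt(2)*sqrt(N) (a(N, V) = sqrt(2*N) = sqrt(2)*sqrt(N))
a(733, -1313)/(-1391682) = (sqrt(2)*sqrt(733))/(-1391682) = sqrt(1466)*(-1/1391682) = -sqrt(1466)/1391682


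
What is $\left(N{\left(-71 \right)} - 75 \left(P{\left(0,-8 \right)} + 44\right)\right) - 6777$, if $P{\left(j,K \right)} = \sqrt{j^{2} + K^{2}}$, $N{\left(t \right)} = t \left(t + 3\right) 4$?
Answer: $8635$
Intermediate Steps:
$N{\left(t \right)} = 4 t \left(3 + t\right)$ ($N{\left(t \right)} = t \left(3 + t\right) 4 = 4 t \left(3 + t\right)$)
$P{\left(j,K \right)} = \sqrt{K^{2} + j^{2}}$
$\left(N{\left(-71 \right)} - 75 \left(P{\left(0,-8 \right)} + 44\right)\right) - 6777 = \left(4 \left(-71\right) \left(3 - 71\right) - 75 \left(\sqrt{\left(-8\right)^{2} + 0^{2}} + 44\right)\right) - 6777 = \left(4 \left(-71\right) \left(-68\right) - 75 \left(\sqrt{64 + 0} + 44\right)\right) - 6777 = \left(19312 - 75 \left(\sqrt{64} + 44\right)\right) - 6777 = \left(19312 - 75 \left(8 + 44\right)\right) - 6777 = \left(19312 - 3900\right) - 6777 = 15412 - 6777 = 8635$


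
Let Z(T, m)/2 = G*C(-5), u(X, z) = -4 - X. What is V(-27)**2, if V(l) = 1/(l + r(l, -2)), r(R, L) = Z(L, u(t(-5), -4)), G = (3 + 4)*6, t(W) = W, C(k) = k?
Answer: 1/199809 ≈ 5.0048e-6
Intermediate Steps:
G = 42 (G = 7*6 = 42)
Z(T, m) = -420 (Z(T, m) = 2*(42*(-5)) = 2*(-210) = -420)
r(R, L) = -420
V(l) = 1/(-420 + l) (V(l) = 1/(l - 420) = 1/(-420 + l))
V(-27)**2 = (1/(-420 - 27))**2 = (1/(-447))**2 = (-1/447)**2 = 1/199809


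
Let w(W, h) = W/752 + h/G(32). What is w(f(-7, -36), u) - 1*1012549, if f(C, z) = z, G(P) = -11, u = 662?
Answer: -2094075887/2068 ≈ -1.0126e+6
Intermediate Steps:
w(W, h) = -h/11 + W/752 (w(W, h) = W/752 + h/(-11) = W*(1/752) + h*(-1/11) = W/752 - h/11 = -h/11 + W/752)
w(f(-7, -36), u) - 1*1012549 = (-1/11*662 + (1/752)*(-36)) - 1*1012549 = (-662/11 - 9/188) - 1012549 = -124555/2068 - 1012549 = -2094075887/2068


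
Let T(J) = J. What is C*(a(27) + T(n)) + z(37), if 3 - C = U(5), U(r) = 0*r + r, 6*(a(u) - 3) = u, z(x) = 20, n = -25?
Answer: 55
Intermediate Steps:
a(u) = 3 + u/6
U(r) = r (U(r) = 0 + r = r)
C = -2 (C = 3 - 1*5 = 3 - 5 = -2)
C*(a(27) + T(n)) + z(37) = -2*((3 + (1/6)*27) - 25) + 20 = -2*((3 + 9/2) - 25) + 20 = -2*(15/2 - 25) + 20 = -2*(-35/2) + 20 = 35 + 20 = 55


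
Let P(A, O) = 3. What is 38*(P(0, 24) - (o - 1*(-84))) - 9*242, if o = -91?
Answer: -1798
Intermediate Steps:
38*(P(0, 24) - (o - 1*(-84))) - 9*242 = 38*(3 - (-91 - 1*(-84))) - 9*242 = 38*(3 - (-91 + 84)) - 2178 = 38*(3 - 1*(-7)) - 2178 = 38*(3 + 7) - 2178 = 38*10 - 2178 = 380 - 2178 = -1798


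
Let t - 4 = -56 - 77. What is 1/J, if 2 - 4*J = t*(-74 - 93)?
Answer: -4/21541 ≈ -0.00018569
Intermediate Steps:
t = -129 (t = 4 + (-56 - 77) = 4 - 133 = -129)
J = -21541/4 (J = ½ - (-129)*(-74 - 93)/4 = ½ - (-129)*(-167)/4 = ½ - ¼*21543 = ½ - 21543/4 = -21541/4 ≈ -5385.3)
1/J = 1/(-21541/4) = -4/21541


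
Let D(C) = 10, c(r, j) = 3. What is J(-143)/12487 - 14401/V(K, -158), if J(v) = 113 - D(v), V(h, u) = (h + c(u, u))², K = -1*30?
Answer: -179750200/9103023 ≈ -19.746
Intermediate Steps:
K = -30
V(h, u) = (3 + h)² (V(h, u) = (h + 3)² = (3 + h)²)
J(v) = 103 (J(v) = 113 - 1*10 = 113 - 10 = 103)
J(-143)/12487 - 14401/V(K, -158) = 103/12487 - 14401/(3 - 30)² = 103*(1/12487) - 14401/((-27)²) = 103/12487 - 14401/729 = -179750200/9103023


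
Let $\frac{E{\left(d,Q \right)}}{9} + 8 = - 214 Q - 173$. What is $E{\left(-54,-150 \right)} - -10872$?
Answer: $298143$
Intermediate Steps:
$E{\left(d,Q \right)} = -1629 - 1926 Q$ ($E{\left(d,Q \right)} = -72 + 9 \left(- 214 Q - 173\right) = -72 + 9 \left(-173 - 214 Q\right) = -72 - \left(1557 + 1926 Q\right) = -1629 - 1926 Q$)
$E{\left(-54,-150 \right)} - -10872 = \left(-1629 - -288900\right) - -10872 = \left(-1629 + 288900\right) + 10872 = 287271 + 10872 = 298143$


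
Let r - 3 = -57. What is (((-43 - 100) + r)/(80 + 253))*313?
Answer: -61661/333 ≈ -185.17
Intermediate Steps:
r = -54 (r = 3 - 57 = -54)
(((-43 - 100) + r)/(80 + 253))*313 = (((-43 - 100) - 54)/(80 + 253))*313 = ((-143 - 54)/333)*313 = -197*1/333*313 = -197/333*313 = -61661/333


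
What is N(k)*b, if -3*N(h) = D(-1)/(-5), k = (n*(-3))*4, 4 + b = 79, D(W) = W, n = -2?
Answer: -5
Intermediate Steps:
b = 75 (b = -4 + 79 = 75)
k = 24 (k = -2*(-3)*4 = 6*4 = 24)
N(h) = -1/15 (N(h) = -(-1)/(3*(-5)) = -(-1)*(-1)/(3*5) = -1/3*1/5 = -1/15)
N(k)*b = -1/15*75 = -5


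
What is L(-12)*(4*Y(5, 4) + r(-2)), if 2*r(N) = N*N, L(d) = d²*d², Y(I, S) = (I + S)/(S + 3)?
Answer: 1036800/7 ≈ 1.4811e+5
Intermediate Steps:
Y(I, S) = (I + S)/(3 + S)
L(d) = d⁴
r(N) = N²/2 (r(N) = (N*N)/2 = N²/2)
L(-12)*(4*Y(5, 4) + r(-2)) = (-12)⁴*(4*((5 + 4)/(3 + 4)) + (½)*(-2)²) = 20736*(4*(9/7) + (½)*4) = 20736*(4*((⅐)*9) + 2) = 20736*(4*(9/7) + 2) = 20736*(36/7 + 2) = 20736*(50/7) = 1036800/7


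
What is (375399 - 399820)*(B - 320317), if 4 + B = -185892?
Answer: 12362227673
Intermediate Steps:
B = -185896 (B = -4 - 185892 = -185896)
(375399 - 399820)*(B - 320317) = (375399 - 399820)*(-185896 - 320317) = -24421*(-506213) = 12362227673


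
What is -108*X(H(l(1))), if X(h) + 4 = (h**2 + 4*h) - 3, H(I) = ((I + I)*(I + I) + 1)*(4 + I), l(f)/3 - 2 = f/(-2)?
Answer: -52767720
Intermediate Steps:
l(f) = 6 - 3*f/2 (l(f) = 6 + 3*(f/(-2)) = 6 + 3*(f*(-1/2)) = 6 + 3*(-f/2) = 6 - 3*f/2)
H(I) = (1 + 4*I**2)*(4 + I) (H(I) = ((2*I)*(2*I) + 1)*(4 + I) = (4*I**2 + 1)*(4 + I) = (1 + 4*I**2)*(4 + I))
X(h) = -7 + h**2 + 4*h (X(h) = -4 + ((h**2 + 4*h) - 3) = -4 + (-3 + h**2 + 4*h) = -7 + h**2 + 4*h)
-108*X(H(l(1))) = -108*(-7 + (4 + (6 - 3/2*1) + 4*(6 - 3/2*1)**3 + 16*(6 - 3/2*1)**2)**2 + 4*(4 + (6 - 3/2*1) + 4*(6 - 3/2*1)**3 + 16*(6 - 3/2*1)**2)) = -108*(-7 + (4 + (6 - 3/2) + 4*(6 - 3/2)**3 + 16*(6 - 3/2)**2)**2 + 4*(4 + (6 - 3/2) + 4*(6 - 3/2)**3 + 16*(6 - 3/2)**2)) = -108*(-7 + (4 + 9/2 + 4*(9/2)**3 + 16*(9/2)**2)**2 + 4*(4 + 9/2 + 4*(9/2)**3 + 16*(9/2)**2)) = -108*(-7 + (4 + 9/2 + 4*(729/8) + 16*(81/4))**2 + 4*(4 + 9/2 + 4*(729/8) + 16*(81/4))) = -108*(-7 + (4 + 9/2 + 729/2 + 324)**2 + 4*(4 + 9/2 + 729/2 + 324)) = -108*(-7 + 697**2 + 4*697) = -108*(-7 + 485809 + 2788) = -108*488590 = -52767720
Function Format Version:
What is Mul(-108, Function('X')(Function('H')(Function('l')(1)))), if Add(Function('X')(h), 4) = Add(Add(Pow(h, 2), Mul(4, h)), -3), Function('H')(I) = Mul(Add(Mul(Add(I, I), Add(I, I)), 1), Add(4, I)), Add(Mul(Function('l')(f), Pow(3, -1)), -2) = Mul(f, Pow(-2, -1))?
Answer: -52767720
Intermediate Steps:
Function('l')(f) = Add(6, Mul(Rational(-3, 2), f)) (Function('l')(f) = Add(6, Mul(3, Mul(f, Pow(-2, -1)))) = Add(6, Mul(3, Mul(f, Rational(-1, 2)))) = Add(6, Mul(3, Mul(Rational(-1, 2), f))) = Add(6, Mul(Rational(-3, 2), f)))
Function('H')(I) = Mul(Add(1, Mul(4, Pow(I, 2))), Add(4, I)) (Function('H')(I) = Mul(Add(Mul(Mul(2, I), Mul(2, I)), 1), Add(4, I)) = Mul(Add(Mul(4, Pow(I, 2)), 1), Add(4, I)) = Mul(Add(1, Mul(4, Pow(I, 2))), Add(4, I)))
Function('X')(h) = Add(-7, Pow(h, 2), Mul(4, h)) (Function('X')(h) = Add(-4, Add(Add(Pow(h, 2), Mul(4, h)), -3)) = Add(-4, Add(-3, Pow(h, 2), Mul(4, h))) = Add(-7, Pow(h, 2), Mul(4, h)))
Mul(-108, Function('X')(Function('H')(Function('l')(1)))) = Mul(-108, Add(-7, Pow(Add(4, Add(6, Mul(Rational(-3, 2), 1)), Mul(4, Pow(Add(6, Mul(Rational(-3, 2), 1)), 3)), Mul(16, Pow(Add(6, Mul(Rational(-3, 2), 1)), 2))), 2), Mul(4, Add(4, Add(6, Mul(Rational(-3, 2), 1)), Mul(4, Pow(Add(6, Mul(Rational(-3, 2), 1)), 3)), Mul(16, Pow(Add(6, Mul(Rational(-3, 2), 1)), 2)))))) = Mul(-108, Add(-7, Pow(Add(4, Add(6, Rational(-3, 2)), Mul(4, Pow(Add(6, Rational(-3, 2)), 3)), Mul(16, Pow(Add(6, Rational(-3, 2)), 2))), 2), Mul(4, Add(4, Add(6, Rational(-3, 2)), Mul(4, Pow(Add(6, Rational(-3, 2)), 3)), Mul(16, Pow(Add(6, Rational(-3, 2)), 2)))))) = Mul(-108, Add(-7, Pow(Add(4, Rational(9, 2), Mul(4, Pow(Rational(9, 2), 3)), Mul(16, Pow(Rational(9, 2), 2))), 2), Mul(4, Add(4, Rational(9, 2), Mul(4, Pow(Rational(9, 2), 3)), Mul(16, Pow(Rational(9, 2), 2)))))) = Mul(-108, Add(-7, Pow(Add(4, Rational(9, 2), Mul(4, Rational(729, 8)), Mul(16, Rational(81, 4))), 2), Mul(4, Add(4, Rational(9, 2), Mul(4, Rational(729, 8)), Mul(16, Rational(81, 4)))))) = Mul(-108, Add(-7, Pow(Add(4, Rational(9, 2), Rational(729, 2), 324), 2), Mul(4, Add(4, Rational(9, 2), Rational(729, 2), 324)))) = Mul(-108, Add(-7, Pow(697, 2), Mul(4, 697))) = Mul(-108, Add(-7, 485809, 2788)) = Mul(-108, 488590) = -52767720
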